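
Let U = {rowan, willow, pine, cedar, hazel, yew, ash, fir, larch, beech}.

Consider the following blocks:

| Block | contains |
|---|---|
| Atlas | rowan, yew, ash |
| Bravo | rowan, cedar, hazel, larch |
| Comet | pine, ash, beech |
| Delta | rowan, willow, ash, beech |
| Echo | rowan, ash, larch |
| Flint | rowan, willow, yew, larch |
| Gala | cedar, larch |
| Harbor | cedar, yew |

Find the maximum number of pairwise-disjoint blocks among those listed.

2

Delta, Harbor are pairwise disjoint (Delta={rowan,willow,ash,beech}; Harbor={cedar,yew}).
Every remaining block overlaps one of these, and no 3 of the listed blocks are pairwise disjoint, so 2 is the maximum.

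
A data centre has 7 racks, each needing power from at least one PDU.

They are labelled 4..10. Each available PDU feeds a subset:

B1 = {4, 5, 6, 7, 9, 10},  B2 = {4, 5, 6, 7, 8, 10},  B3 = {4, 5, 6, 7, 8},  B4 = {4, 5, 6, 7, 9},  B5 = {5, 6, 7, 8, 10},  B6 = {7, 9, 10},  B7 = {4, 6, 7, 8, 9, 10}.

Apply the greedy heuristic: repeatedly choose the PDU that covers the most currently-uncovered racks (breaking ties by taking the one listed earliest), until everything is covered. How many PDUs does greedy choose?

2

Greedy: pick B1 (covers 6 new) → pick B2 (covers 1 new). Total picks: 2.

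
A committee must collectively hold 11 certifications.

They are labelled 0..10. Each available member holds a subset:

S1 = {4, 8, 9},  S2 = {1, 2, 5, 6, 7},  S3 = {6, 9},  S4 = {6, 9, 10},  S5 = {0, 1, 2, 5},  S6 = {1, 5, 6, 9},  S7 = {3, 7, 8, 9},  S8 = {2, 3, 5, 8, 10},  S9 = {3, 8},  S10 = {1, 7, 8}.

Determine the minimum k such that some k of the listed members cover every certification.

4

S1 and S4 and S5 and S7 together: S1 ∪ S4 ∪ S5 ∪ S7 = {0, 1, 2, 3, 4, 5, 6, 7, 8, 9, 10} — every certification is covered.
No 3 of the 10 members cover everything (all 120 combinations miss at least one certification), so 4 is optimal.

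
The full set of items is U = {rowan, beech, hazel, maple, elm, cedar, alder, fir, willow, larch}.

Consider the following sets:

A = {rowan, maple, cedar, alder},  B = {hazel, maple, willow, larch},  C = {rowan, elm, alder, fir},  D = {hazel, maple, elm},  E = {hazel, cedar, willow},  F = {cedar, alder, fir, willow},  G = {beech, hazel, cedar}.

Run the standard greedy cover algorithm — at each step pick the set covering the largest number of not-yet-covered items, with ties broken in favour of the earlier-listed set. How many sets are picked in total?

4

Greedy: pick A (covers 4 new) → pick B (covers 3 new) → pick C (covers 2 new) → pick G (covers 1 new). Total picks: 4.
(The true minimum cover uses only 3 sets, so greedy is not optimal here.)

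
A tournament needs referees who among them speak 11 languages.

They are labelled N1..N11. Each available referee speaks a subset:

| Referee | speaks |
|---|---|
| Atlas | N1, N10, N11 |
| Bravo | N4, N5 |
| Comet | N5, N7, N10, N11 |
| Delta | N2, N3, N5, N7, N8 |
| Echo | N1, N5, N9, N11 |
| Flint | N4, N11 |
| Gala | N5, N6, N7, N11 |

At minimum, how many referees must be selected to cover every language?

5

Take {Bravo, Comet, Delta, Echo, Gala}. Their union is {N1, N2, N3, N4, N5, N6, N7, N8, N9, N10, N11}, which is all 11 languages.
No 4 of the 7 referees cover everything (all 35 combinations miss at least one language), so 5 is optimal.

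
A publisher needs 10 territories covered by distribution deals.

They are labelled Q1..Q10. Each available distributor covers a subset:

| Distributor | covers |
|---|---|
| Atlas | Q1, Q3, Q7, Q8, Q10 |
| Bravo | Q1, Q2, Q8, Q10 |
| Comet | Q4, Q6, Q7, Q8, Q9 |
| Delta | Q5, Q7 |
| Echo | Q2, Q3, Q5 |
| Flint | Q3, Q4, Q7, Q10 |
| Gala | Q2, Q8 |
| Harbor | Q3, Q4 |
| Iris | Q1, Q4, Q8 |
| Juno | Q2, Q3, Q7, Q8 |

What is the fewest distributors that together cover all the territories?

Take {Bravo, Comet, Echo}. Their union is {Q1, Q2, Q3, Q4, Q5, Q6, Q7, Q8, Q9, Q10}, which is all 10 territories.
Only Comet contains Q6, so Comet is forced; the remaining 5 territories need at least 2 more distributors (each remaining distributor adds at most 3) — so at least 3 distributors are needed, and 3 is optimal.

3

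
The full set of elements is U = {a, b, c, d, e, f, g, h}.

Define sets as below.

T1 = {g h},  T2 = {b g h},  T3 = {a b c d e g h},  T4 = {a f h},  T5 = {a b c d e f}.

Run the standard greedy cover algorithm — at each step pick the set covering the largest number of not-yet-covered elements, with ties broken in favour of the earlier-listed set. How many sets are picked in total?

2

Greedy: pick T3 (covers 7 new) → pick T4 (covers 1 new). Total picks: 2.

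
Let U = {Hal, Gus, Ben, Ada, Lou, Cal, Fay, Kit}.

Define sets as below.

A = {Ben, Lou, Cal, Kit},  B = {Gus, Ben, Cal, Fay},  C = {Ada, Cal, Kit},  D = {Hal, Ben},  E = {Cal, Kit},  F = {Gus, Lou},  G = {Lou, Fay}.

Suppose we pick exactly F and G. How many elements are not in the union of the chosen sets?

Union of F, G = {Gus, Lou, Fay}.
Not covered: Hal, Ben, Ada, Cal, Kit — 5 elements.

5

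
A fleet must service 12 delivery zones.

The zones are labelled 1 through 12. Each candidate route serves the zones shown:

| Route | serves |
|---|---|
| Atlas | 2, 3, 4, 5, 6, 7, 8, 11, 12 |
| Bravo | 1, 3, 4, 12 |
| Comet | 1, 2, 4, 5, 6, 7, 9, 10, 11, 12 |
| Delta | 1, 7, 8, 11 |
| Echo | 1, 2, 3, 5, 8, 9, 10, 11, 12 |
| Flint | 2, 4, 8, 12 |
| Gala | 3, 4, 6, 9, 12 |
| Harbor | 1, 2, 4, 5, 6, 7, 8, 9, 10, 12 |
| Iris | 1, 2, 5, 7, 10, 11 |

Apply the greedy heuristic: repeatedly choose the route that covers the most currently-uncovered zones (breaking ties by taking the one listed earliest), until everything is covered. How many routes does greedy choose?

2

Greedy: pick Comet (covers 10 new) → pick Atlas (covers 2 new). Total picks: 2.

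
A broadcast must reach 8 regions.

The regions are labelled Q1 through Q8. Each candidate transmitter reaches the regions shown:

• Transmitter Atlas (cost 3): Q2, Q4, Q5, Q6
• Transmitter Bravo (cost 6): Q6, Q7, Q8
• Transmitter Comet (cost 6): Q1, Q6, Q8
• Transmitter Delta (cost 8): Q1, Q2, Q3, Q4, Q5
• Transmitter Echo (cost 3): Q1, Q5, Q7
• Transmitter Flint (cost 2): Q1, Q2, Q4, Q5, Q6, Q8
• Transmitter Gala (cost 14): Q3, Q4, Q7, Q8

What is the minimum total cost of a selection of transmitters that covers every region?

Delta, Echo, Flint together cover every region (Delta ∪ Echo ∪ Flint = {Q1, Q2, Q3, Q4, Q5, Q6, Q7, Q8}); total cost 8 + 3 + 2 = 13.
No covering selection has total cost below 13.

13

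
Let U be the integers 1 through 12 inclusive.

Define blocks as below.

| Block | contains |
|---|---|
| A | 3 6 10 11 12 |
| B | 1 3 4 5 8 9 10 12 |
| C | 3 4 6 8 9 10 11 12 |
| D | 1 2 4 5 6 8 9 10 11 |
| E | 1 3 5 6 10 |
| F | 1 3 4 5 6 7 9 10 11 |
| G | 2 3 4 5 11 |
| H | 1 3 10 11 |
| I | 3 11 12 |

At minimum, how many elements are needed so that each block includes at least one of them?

2

The 2 elements {10, 11} hit every block.
No single element lies in every block, so at least 2 are needed and 2 is optimal.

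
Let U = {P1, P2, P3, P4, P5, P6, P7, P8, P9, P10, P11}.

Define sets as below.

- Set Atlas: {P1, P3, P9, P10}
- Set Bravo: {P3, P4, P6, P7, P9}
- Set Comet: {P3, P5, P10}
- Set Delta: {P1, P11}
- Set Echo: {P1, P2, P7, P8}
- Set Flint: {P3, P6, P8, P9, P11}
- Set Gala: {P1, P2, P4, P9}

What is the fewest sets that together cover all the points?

4

Bravo and Comet and Delta and Echo together: Bravo ∪ Comet ∪ Delta ∪ Echo = {P1, P2, P3, P4, P5, P6, P7, P8, P9, P10, P11} — every point is covered.
No 3 of the 7 sets cover everything (all 35 combinations miss at least one point), so 4 is optimal.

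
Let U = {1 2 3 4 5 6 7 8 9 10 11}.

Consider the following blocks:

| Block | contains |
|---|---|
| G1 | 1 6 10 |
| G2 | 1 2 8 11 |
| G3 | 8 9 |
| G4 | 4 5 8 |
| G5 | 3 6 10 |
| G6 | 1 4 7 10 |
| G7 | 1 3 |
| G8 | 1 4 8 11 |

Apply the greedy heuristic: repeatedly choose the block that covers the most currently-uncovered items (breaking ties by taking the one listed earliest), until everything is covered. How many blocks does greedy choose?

5

Greedy: pick G2 (covers 4 new) → pick G5 (covers 3 new) → pick G4 (covers 2 new) → pick G3 (covers 1 new) → pick G6 (covers 1 new). Total picks: 5.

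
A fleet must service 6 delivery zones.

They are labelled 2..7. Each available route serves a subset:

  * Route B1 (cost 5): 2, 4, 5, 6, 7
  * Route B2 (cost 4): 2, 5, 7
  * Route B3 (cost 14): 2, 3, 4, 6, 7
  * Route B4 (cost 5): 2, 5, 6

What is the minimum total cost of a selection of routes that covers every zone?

18

B2, B3 together cover every zone (B2 ∪ B3 = {2, 3, 4, 5, 6, 7}); total cost 4 + 14 = 18.
The greedy pick B1, B3 costs 19; no covering selection beats 18.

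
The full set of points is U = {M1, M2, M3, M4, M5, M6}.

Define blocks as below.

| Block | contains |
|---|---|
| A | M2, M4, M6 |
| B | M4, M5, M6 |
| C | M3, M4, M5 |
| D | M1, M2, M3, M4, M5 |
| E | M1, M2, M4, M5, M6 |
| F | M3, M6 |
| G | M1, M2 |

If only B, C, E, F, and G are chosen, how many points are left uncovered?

Union of B, C, E, F, G = {M1, M2, M3, M4, M5, M6} — that's every point, so 0 are uncovered.

0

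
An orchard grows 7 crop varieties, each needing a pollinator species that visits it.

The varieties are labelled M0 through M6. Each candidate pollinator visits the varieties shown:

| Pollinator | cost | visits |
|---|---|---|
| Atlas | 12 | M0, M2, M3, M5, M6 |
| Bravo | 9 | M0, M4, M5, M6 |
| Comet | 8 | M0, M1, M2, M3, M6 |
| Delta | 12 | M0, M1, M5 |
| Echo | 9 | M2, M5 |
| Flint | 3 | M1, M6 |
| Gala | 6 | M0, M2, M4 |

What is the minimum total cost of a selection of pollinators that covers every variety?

17

Bravo, Comet together cover every variety (Bravo ∪ Comet = {M0, M1, M2, M3, M4, M5, M6}); total cost 9 + 8 = 17.
The greedy pick Flint, Gala, Atlas costs 21; no covering selection beats 17.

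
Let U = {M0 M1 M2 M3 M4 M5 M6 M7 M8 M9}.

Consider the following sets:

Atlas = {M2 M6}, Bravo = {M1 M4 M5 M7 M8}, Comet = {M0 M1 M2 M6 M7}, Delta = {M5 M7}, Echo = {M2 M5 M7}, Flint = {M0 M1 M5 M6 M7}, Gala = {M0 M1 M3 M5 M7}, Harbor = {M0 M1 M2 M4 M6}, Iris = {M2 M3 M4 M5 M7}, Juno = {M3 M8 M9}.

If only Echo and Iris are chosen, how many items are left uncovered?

5

Union of Echo, Iris = {M2, M3, M4, M5, M7}.
Not covered: M0, M1, M6, M8, M9 — 5 items.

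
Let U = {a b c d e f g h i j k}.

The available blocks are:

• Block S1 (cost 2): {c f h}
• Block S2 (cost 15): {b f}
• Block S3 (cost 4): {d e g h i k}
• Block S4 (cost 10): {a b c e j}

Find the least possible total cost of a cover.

16

S1, S3, S4 together cover every item (S1 ∪ S3 ∪ S4 = {a, b, c, d, e, f, g, h, i, j, k}); total cost 2 + 4 + 10 = 16.
No covering selection has total cost below 16.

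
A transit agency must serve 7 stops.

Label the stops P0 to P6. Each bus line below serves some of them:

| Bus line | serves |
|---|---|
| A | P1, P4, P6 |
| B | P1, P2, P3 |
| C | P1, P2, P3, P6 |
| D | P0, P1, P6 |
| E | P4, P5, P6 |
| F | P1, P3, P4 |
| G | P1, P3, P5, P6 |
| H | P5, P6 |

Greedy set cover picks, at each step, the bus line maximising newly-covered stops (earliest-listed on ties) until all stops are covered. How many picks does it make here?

Greedy: pick C (covers 4 new) → pick E (covers 2 new) → pick D (covers 1 new). Total picks: 3.

3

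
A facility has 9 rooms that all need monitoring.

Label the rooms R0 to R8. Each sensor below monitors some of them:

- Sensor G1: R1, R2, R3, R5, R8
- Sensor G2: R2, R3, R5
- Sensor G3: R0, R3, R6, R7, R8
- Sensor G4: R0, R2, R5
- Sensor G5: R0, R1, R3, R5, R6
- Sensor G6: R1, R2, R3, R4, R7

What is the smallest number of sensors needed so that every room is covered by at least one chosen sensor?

3

Take {G3, G5, G6}. Their union is {R0, R1, R2, R3, R4, R5, R6, R7, R8}, which is all 9 rooms.
Only G6 contains R4, so G6 is forced; the remaining 4 rooms need at least 2 more sensors (each remaining sensor adds at most 3) — so at least 3 sensors are needed, and 3 is optimal.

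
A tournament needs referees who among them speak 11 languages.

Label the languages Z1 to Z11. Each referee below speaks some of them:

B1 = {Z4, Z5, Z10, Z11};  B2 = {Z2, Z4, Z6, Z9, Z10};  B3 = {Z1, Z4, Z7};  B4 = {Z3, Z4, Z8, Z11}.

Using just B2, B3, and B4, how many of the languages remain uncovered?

Union of B2, B3, B4 = {Z1, Z2, Z3, Z4, Z6, Z7, Z8, Z9, Z10, Z11}.
Not covered: Z5 — 1 language.

1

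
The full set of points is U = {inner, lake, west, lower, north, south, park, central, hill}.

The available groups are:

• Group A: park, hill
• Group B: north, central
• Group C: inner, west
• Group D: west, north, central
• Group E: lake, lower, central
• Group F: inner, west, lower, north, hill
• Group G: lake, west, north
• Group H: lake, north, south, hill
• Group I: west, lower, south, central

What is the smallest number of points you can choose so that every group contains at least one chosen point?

T = {west, central, hill} meets every group (each contains at least one member of T), and |T| = 3.
The groups A, B, C are pairwise disjoint, so any hitting set needs a separate point for each — at least 3. Hence 3 is optimal.

3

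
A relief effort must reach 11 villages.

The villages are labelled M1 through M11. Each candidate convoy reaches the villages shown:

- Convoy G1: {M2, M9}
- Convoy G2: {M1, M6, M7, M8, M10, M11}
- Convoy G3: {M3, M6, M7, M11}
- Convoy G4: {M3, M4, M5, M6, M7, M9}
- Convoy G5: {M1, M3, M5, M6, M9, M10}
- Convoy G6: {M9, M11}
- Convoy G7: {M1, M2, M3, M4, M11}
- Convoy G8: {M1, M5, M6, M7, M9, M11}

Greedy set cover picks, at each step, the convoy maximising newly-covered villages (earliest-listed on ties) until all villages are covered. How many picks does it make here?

3

Greedy: pick G2 (covers 6 new) → pick G4 (covers 4 new) → pick G1 (covers 1 new). Total picks: 3.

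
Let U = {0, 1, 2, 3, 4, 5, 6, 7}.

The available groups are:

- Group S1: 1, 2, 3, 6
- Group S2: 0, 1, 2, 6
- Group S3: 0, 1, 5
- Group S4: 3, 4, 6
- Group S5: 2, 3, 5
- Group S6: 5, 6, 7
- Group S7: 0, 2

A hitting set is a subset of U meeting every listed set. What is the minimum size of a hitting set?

The 3 elements {0, 3, 6} hit every group.
No choice of 2 elements meets every group, so 3 is the minimum.

3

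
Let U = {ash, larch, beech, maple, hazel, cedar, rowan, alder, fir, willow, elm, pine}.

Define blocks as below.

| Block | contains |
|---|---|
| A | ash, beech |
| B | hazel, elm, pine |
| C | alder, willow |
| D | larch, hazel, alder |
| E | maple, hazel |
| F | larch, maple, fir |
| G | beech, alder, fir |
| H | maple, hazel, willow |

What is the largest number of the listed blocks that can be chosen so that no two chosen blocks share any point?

A, B, C, F are pairwise disjoint (A={ash,beech}; B={hazel,elm,pine}; C={alder,willow}; F={larch,maple,fir}).
Every remaining block overlaps one of these, and no 5 of the listed blocks are pairwise disjoint, so 4 is the maximum.

4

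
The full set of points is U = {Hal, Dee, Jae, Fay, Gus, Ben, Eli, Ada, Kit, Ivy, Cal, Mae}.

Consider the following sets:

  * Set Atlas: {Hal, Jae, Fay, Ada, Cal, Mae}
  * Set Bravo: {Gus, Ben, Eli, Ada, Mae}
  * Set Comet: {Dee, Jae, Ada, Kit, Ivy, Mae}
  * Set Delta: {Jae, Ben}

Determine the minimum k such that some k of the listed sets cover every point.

3

Take {Atlas, Bravo, Comet}. Their union is {Hal, Dee, Jae, Fay, Gus, Ben, Eli, Ada, Kit, Ivy, Cal, Mae}, which is all 12 points.
Only Atlas contains Hal, so Atlas is forced; the remaining 6 points need at least 2 more sets (each remaining set adds at most 3) — so at least 3 sets are needed, and 3 is optimal.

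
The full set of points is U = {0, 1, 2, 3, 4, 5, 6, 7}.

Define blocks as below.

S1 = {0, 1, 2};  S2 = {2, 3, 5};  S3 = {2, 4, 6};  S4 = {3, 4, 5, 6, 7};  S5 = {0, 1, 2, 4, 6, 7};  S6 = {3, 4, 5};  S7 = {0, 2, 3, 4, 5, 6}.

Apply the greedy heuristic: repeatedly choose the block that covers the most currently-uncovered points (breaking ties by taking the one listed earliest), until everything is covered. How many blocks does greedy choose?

Greedy: pick S5 (covers 6 new) → pick S2 (covers 2 new). Total picks: 2.

2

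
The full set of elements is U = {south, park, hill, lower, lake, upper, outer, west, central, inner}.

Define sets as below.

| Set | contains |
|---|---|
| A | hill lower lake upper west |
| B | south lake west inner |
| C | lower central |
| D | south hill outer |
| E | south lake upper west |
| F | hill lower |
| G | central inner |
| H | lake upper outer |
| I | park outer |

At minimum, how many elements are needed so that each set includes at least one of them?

4

T = {lower, upper, outer, inner} meets every set (each contains at least one member of T), and |T| = 4.
The sets E, F, G, I are pairwise disjoint, so any hitting set needs a separate element for each — at least 4. Hence 4 is optimal.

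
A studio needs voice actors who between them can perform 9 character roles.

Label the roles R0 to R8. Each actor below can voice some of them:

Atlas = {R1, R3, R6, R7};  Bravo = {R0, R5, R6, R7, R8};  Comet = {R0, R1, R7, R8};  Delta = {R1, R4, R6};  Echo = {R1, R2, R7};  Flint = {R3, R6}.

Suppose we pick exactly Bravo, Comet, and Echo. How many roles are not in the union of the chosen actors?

Union of Bravo, Comet, Echo = {R0, R1, R2, R5, R6, R7, R8}.
Not covered: R3, R4 — 2 roles.

2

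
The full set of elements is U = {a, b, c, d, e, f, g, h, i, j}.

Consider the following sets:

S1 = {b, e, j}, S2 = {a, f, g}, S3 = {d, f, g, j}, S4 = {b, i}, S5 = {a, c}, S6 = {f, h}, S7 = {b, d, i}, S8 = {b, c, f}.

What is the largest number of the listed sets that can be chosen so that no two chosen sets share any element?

S3, S4, S5 are pairwise disjoint (S3={d,f,g,j}; S4={b,i}; S5={a,c}).
Every remaining set overlaps one of these, and no 4 of the listed sets are pairwise disjoint, so 3 is the maximum.

3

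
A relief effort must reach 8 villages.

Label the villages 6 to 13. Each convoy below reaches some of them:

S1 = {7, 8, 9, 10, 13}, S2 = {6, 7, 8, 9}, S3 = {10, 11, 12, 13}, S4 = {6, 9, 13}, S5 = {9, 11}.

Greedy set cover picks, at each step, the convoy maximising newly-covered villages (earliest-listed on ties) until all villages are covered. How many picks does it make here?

3

Greedy: pick S1 (covers 5 new) → pick S3 (covers 2 new) → pick S2 (covers 1 new). Total picks: 3.
(The true minimum cover uses only 2 convoys, so greedy is not optimal here.)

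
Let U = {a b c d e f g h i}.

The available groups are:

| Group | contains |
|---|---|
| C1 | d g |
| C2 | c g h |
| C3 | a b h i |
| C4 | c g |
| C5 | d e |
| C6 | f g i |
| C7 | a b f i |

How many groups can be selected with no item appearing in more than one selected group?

3

C3, C4, C5 are pairwise disjoint (C3={a,b,h,i}; C4={c,g}; C5={d,e}).
Every remaining group overlaps one of these, and no 4 of the listed groups are pairwise disjoint, so 3 is the maximum.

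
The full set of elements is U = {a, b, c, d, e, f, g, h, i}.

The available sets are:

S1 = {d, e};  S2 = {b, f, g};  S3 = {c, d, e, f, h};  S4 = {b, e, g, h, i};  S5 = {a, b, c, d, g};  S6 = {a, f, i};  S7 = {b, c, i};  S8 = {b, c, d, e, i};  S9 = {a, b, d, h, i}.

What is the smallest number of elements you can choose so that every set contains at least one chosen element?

3

Take T = {b, e, f}. Each listed set contains at least one of these, so T is a hitting set of size 3.
No choice of 2 elements meets every set, so 3 is the minimum.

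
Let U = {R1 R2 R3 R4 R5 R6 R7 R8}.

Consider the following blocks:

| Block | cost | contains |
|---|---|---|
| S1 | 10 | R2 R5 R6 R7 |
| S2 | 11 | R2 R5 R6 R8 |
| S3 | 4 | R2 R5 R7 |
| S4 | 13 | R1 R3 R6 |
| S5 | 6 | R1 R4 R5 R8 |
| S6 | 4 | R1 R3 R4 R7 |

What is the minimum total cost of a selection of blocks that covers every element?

S2, S6 together cover every element (S2 ∪ S6 = {R1, R2, R3, R4, R5, R6, R7, R8}); total cost 11 + 4 = 15.
The greedy pick S6, S3, S2 costs 19; no covering selection beats 15.

15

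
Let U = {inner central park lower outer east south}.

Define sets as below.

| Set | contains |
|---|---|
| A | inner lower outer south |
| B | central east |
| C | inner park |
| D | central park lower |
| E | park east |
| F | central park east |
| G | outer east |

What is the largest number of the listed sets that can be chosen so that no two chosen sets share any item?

A, B are pairwise disjoint (A={inner,lower,outer,south}; B={central,east}).
Every remaining set overlaps one of these, and no 3 of the listed sets are pairwise disjoint, so 2 is the maximum.

2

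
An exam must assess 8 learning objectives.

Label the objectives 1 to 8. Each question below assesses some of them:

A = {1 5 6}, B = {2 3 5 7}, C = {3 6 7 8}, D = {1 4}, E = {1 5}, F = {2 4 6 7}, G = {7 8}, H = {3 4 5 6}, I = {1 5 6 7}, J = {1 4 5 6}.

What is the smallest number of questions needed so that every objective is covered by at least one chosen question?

3

Take {B, C, D}. Their union is {1, 2, 3, 4, 5, 6, 7, 8}, which is all 8 objectives.
No 2 of the 10 questions cover everything (all 45 combinations miss at least one objective), so 3 is optimal.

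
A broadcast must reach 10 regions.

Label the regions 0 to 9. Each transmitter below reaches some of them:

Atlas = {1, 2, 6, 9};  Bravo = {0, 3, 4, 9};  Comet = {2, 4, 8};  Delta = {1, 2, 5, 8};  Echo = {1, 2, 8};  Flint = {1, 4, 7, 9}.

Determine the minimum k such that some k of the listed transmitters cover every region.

4

Take {Atlas, Bravo, Delta, Flint}. Their union is {0, 1, 2, 3, 4, 5, 6, 7, 8, 9}, which is all 10 regions.
No 3 of the 6 transmitters cover everything (all 20 combinations miss at least one region), so 4 is optimal.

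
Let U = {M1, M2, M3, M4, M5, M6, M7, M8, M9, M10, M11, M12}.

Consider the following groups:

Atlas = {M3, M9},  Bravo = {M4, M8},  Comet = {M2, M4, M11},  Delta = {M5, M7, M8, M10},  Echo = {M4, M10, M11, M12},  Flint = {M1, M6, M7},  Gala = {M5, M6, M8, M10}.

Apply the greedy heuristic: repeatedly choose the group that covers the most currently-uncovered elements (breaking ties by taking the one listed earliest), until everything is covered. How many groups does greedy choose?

5

Greedy: pick Delta (covers 4 new) → pick Comet (covers 3 new) → pick Atlas (covers 2 new) → pick Flint (covers 2 new) → pick Echo (covers 1 new). Total picks: 5.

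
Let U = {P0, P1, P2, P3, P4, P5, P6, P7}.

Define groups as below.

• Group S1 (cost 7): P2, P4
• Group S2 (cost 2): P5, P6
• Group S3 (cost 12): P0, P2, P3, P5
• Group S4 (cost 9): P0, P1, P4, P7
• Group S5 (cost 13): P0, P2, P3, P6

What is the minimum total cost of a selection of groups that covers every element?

S2, S3, S4 together cover every element (S2 ∪ S3 ∪ S4 = {P0, P1, P2, P3, P4, P5, P6, P7}); total cost 2 + 12 + 9 = 23.
No covering selection has total cost below 23.

23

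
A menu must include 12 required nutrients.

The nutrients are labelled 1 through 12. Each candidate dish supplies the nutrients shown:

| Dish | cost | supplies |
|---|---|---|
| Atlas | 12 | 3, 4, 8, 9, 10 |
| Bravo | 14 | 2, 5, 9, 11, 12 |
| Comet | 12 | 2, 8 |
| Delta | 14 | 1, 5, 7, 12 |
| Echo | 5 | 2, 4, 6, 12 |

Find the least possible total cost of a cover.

Atlas, Bravo, Delta, Echo together cover every nutrient (Atlas ∪ Bravo ∪ Delta ∪ Echo = {1, 2, 3, 4, 5, 6, 7, 8, 9, 10, 11, 12}); total cost 12 + 14 + 14 + 5 = 45.
No covering selection has total cost below 45.

45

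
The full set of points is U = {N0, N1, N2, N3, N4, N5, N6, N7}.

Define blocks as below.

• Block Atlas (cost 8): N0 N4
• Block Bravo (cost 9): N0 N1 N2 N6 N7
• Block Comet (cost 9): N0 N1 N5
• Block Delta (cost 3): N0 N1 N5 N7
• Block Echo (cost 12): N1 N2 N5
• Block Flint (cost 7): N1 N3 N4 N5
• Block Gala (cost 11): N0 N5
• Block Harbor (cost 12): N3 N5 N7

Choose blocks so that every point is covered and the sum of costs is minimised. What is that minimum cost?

Bravo, Flint together cover every point (Bravo ∪ Flint = {N0, N1, N2, N3, N4, N5, N6, N7}); total cost 9 + 7 = 16.
The greedy pick Delta, Flint, Bravo costs 19; no covering selection beats 16.

16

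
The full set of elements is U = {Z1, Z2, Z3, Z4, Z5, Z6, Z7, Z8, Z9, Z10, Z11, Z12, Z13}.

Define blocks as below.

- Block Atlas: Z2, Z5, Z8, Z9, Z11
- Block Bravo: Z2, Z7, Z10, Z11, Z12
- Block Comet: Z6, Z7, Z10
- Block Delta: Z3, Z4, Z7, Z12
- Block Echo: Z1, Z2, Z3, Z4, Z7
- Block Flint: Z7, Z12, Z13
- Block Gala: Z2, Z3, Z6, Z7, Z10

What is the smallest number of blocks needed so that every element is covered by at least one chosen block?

4

Atlas and Comet and Echo and Flint together: Atlas ∪ Comet ∪ Echo ∪ Flint = {Z1, Z2, Z3, Z4, Z5, Z6, Z7, Z8, Z9, Z10, Z11, Z12, Z13} — every element is covered.
No 3 of the 7 blocks cover everything (all 35 combinations miss at least one element), so 4 is optimal.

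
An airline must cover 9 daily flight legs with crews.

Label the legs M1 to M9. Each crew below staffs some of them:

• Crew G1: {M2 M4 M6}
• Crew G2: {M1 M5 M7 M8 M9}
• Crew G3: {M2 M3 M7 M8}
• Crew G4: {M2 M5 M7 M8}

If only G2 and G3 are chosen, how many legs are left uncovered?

Union of G2, G3 = {M1, M2, M3, M5, M7, M8, M9}.
Not covered: M4, M6 — 2 legs.

2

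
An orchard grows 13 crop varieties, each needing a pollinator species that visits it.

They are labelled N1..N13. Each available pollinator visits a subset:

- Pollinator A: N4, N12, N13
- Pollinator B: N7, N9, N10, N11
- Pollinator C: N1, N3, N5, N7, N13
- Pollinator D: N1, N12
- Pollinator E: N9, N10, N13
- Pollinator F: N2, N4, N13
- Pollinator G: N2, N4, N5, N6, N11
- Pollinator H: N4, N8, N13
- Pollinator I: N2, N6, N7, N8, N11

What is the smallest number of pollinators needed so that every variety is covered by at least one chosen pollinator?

A and B and C and I together: A ∪ B ∪ C ∪ I = {N1, N2, N3, N4, N5, N6, N7, N8, N9, N10, N11, N12, N13} — every variety is covered.
No 3 of the 9 pollinators cover everything (all 84 combinations miss at least one variety), so 4 is optimal.

4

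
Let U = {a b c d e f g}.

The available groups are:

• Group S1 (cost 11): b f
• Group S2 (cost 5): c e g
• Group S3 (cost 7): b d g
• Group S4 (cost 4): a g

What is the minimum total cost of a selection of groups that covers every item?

27

S1, S2, S3, S4 together cover every item (S1 ∪ S2 ∪ S3 ∪ S4 = {a, b, c, d, e, f, g}); total cost 11 + 5 + 7 + 4 = 27.
No covering selection has total cost below 27.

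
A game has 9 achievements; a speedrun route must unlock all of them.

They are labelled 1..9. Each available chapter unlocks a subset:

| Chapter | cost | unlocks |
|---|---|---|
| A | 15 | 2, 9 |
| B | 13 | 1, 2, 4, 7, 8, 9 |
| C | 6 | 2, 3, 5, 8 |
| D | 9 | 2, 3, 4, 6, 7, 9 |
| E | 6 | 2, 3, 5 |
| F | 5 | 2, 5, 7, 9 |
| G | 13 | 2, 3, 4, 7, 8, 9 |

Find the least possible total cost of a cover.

27

B, D, F together cover every achievement (B ∪ D ∪ F = {1, 2, 3, 4, 5, 6, 7, 8, 9}); total cost 13 + 9 + 5 = 27.
The greedy pick F, C, D, B costs 33; no covering selection beats 27.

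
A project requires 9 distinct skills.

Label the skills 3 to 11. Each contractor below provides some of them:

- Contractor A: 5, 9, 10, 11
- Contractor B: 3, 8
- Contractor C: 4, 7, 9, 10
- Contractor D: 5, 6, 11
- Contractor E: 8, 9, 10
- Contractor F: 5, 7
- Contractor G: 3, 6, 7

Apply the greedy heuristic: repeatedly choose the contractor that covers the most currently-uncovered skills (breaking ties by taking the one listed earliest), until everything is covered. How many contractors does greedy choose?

Greedy: pick A (covers 4 new) → pick G (covers 3 new) → pick B (covers 1 new) → pick C (covers 1 new). Total picks: 4.
(The true minimum cover uses only 3 contractors, so greedy is not optimal here.)

4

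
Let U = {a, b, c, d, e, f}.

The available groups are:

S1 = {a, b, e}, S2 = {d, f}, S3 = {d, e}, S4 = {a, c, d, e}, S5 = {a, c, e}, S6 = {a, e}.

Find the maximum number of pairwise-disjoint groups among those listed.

S2, S5 are pairwise disjoint (S2={d,f}; S5={a,c,e}).
Every remaining group overlaps one of these, and no 3 of the listed groups are pairwise disjoint, so 2 is the maximum.

2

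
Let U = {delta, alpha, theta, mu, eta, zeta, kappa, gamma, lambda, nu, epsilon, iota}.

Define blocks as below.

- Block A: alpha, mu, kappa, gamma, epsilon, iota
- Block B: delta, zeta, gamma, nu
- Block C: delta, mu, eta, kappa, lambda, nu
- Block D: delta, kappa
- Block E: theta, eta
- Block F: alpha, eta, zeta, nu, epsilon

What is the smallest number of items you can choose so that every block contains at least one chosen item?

Take H = {delta, eta, iota}. Each listed block contains at least one of these, so H is a hitting set of size 3.
No choice of 2 items meets every block, so 3 is the minimum.

3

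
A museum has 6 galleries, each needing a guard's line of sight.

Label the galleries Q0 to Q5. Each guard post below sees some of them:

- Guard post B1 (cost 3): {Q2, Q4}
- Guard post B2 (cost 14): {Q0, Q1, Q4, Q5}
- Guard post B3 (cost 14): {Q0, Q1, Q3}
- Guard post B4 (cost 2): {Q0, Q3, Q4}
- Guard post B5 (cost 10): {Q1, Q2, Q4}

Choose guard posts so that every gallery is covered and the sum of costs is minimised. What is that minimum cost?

B1, B2, B4 together cover every gallery (B1 ∪ B2 ∪ B4 = {Q0, Q1, Q2, Q3, Q4, Q5}); total cost 3 + 14 + 2 = 19.
No covering selection has total cost below 19.

19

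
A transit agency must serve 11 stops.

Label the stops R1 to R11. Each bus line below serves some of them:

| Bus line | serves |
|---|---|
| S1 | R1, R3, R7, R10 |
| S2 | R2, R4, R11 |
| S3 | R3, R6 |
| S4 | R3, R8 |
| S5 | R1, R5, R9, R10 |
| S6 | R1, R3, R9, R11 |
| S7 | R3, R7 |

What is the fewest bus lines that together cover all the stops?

5

Take {S1, S2, S3, S4, S5}. Their union is {R1, R2, R3, R4, R5, R6, R7, R8, R9, R10, R11}, which is all 11 stops.
No 4 of the 7 bus lines cover everything (all 35 combinations miss at least one stop), so 5 is optimal.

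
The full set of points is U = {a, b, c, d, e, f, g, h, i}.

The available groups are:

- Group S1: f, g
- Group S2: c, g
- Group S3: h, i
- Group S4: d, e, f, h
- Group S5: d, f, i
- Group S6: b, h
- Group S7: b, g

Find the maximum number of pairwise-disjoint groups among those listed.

3

S2, S5, S6 are pairwise disjoint (S2={c,g}; S5={d,f,i}; S6={b,h}).
Every remaining group overlaps one of these, and no 4 of the listed groups are pairwise disjoint, so 3 is the maximum.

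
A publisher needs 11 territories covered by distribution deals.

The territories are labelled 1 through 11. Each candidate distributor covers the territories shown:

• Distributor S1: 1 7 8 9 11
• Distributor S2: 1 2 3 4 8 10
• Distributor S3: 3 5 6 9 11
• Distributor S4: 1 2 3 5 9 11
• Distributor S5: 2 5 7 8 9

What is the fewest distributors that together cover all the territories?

Take {S2, S3, S5}. Their union is {1, 2, 3, 4, 5, 6, 7, 8, 9, 10, 11}, which is all 11 territories.
Only S2 contains 4, so S2 is forced; the remaining 5 territories need at least 2 more distributors (each remaining distributor adds at most 4) — so at least 3 distributors are needed, and 3 is optimal.

3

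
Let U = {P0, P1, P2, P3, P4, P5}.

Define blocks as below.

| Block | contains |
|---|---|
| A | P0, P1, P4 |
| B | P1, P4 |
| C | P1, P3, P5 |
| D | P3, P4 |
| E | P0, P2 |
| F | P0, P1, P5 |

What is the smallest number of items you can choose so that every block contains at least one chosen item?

3

The 3 items {P0, P3, P4} hit every block.
No choice of 2 items meets every block, so 3 is the minimum.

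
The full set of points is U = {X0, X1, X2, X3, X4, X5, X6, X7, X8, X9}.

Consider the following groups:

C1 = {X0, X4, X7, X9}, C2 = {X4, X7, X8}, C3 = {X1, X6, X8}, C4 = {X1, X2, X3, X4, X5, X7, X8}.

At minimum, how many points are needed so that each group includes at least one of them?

2

The 2 points {X1, X7} hit every group.
The groups C1, C3 are pairwise disjoint, so any hitting set needs a separate point for each — at least 2. Hence 2 is optimal.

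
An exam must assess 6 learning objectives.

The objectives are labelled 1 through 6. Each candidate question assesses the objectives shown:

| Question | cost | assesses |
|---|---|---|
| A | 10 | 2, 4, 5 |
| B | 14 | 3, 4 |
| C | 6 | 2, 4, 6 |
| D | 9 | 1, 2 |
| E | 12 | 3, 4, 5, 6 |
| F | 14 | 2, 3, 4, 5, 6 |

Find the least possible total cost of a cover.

21

D, E together cover every objective (D ∪ E = {1, 2, 3, 4, 5, 6}); total cost 9 + 12 = 21.
The greedy pick C, E, D costs 27; no covering selection beats 21.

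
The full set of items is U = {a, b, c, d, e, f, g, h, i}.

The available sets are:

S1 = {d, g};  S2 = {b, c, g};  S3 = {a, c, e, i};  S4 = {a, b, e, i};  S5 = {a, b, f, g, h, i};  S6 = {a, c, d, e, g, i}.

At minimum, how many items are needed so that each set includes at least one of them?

The 2 items {a, g} hit every set.
The sets S1, S4 are pairwise disjoint, so any hitting set needs a separate item for each — at least 2. Hence 2 is optimal.

2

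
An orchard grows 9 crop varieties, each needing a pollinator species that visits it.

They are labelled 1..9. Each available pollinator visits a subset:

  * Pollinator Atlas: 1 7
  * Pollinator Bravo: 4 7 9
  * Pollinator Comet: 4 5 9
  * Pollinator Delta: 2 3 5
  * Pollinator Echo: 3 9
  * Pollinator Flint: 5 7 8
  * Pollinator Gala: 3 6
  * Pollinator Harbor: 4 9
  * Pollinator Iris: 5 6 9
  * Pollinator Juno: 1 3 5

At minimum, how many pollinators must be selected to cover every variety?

5

Take {Comet, Delta, Flint, Gala, Juno}. Their union is {1, 2, 3, 4, 5, 6, 7, 8, 9}, which is all 9 varieties.
No 4 of the 10 pollinators cover everything (all 210 combinations miss at least one variety), so 5 is optimal.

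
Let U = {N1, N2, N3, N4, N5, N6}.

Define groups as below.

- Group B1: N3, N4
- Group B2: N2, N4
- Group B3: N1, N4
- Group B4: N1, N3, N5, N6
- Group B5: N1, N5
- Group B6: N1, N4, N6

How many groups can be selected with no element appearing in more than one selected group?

B2, B5 are pairwise disjoint (B2={N2,N4}; B5={N1,N5}).
Every remaining group overlaps one of these, and no 3 of the listed groups are pairwise disjoint, so 2 is the maximum.

2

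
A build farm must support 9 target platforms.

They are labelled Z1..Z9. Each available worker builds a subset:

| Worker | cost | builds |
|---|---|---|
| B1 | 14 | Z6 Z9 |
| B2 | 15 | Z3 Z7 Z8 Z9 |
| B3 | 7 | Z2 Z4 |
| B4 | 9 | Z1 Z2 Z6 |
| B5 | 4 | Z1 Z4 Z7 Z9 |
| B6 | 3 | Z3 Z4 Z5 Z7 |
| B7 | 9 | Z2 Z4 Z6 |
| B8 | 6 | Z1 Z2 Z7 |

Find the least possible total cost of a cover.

27

B2, B4, B6 together cover every platform (B2 ∪ B4 ∪ B6 = {Z1, Z2, Z3, Z4, Z5, Z6, Z7, Z8, Z9}); total cost 15 + 9 + 3 = 27.
The greedy pick B6, B5, B4, B2 costs 31; no covering selection beats 27.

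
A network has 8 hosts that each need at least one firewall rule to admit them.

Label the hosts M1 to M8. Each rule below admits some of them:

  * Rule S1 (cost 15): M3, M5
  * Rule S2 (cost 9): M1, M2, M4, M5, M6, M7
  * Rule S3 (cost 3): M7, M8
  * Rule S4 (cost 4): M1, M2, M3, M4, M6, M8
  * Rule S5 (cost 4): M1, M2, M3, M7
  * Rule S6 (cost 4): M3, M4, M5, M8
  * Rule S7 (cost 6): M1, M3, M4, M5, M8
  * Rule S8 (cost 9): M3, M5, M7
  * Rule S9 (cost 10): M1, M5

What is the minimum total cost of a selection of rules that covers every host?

S3, S4, S6 together cover every host (S3 ∪ S4 ∪ S6 = {M1, M2, M3, M4, M5, M6, M7, M8}); total cost 3 + 4 + 4 = 11.
No covering selection has total cost below 11.

11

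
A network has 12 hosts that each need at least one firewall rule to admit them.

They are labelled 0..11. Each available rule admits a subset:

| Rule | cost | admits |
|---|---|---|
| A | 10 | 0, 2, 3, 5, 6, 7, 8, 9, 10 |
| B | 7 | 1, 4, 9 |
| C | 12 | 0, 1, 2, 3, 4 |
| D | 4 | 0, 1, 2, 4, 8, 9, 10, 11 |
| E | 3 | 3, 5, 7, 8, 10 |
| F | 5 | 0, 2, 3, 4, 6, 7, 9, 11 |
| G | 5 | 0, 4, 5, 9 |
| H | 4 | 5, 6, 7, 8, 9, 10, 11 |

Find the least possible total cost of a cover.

D, E, H together cover every host (D ∪ E ∪ H = {0, 1, 2, 3, 4, 5, 6, 7, 8, 9, 10, 11}); total cost 4 + 3 + 4 = 11.
No covering selection has total cost below 11.

11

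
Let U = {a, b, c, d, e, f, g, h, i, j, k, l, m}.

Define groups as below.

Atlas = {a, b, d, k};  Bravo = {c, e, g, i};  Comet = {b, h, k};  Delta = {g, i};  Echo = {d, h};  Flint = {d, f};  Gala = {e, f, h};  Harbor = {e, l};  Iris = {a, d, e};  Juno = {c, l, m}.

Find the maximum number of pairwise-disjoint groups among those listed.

4

Comet, Delta, Iris, Juno are pairwise disjoint (Comet={b,h,k}; Delta={g,i}; Iris={a,d,e}; Juno={c,l,m}).
Every remaining group overlaps one of these, and no 5 of the listed groups are pairwise disjoint, so 4 is the maximum.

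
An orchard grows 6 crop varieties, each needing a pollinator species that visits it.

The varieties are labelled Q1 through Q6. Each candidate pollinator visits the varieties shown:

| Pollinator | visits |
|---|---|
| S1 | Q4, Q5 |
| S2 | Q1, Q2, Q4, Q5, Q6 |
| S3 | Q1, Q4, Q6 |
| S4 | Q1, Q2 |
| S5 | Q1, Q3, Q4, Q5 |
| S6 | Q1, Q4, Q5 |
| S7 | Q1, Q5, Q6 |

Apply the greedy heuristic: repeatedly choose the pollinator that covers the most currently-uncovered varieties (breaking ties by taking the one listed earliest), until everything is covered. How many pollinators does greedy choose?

Greedy: pick S2 (covers 5 new) → pick S5 (covers 1 new). Total picks: 2.

2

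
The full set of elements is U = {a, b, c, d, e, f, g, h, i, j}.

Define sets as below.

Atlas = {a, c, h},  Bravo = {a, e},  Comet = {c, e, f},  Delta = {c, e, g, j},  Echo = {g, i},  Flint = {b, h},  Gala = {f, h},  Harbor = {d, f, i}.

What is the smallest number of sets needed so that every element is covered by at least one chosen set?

4

Bravo and Delta and Flint and Harbor together: Bravo ∪ Delta ∪ Flint ∪ Harbor = {a, b, c, d, e, f, g, h, i, j} — every element is covered.
No 3 of the 8 sets cover everything (all 56 combinations miss at least one element), so 4 is optimal.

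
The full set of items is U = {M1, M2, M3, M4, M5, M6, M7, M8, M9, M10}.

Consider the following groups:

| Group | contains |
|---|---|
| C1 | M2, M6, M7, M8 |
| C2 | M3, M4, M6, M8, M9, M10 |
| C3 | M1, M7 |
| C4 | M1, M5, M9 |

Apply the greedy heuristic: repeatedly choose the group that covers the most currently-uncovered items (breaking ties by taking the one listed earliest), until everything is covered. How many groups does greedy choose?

3

Greedy: pick C2 (covers 6 new) → pick C1 (covers 2 new) → pick C4 (covers 2 new). Total picks: 3.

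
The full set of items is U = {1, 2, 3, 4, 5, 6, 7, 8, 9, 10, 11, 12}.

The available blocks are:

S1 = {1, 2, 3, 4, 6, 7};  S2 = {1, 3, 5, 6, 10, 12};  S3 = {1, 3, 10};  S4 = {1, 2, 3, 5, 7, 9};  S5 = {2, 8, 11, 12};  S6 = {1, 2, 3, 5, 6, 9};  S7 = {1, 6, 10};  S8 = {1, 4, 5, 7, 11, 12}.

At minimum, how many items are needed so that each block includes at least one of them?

2

Take H = {1, 11}. Each listed block contains at least one of these, so H is a hitting set of size 2.
The blocks S5, S7 are pairwise disjoint, so any hitting set needs a separate item for each — at least 2. Hence 2 is optimal.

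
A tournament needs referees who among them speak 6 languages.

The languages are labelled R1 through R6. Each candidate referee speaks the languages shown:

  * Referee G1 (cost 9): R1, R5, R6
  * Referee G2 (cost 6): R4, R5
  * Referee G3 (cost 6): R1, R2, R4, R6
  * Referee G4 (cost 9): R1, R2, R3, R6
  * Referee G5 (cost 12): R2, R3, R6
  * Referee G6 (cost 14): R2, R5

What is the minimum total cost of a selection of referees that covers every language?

15

G2, G4 together cover every language (G2 ∪ G4 = {R1, R2, R3, R4, R5, R6}); total cost 6 + 9 = 15.
The greedy pick G3, G2, G4 costs 21; no covering selection beats 15.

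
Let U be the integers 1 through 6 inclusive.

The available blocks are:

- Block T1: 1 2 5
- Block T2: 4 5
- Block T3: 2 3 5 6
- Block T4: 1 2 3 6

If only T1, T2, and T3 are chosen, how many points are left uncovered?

Union of T1, T2, T3 = {1, 2, 3, 4, 5, 6} — that's every point, so 0 are uncovered.

0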